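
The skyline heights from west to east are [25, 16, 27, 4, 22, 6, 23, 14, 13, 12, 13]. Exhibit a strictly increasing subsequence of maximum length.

Patience tails give the LIS length; then backtrack through the dp parents:
25 → extends → [25]
16 → replaces 25 → [16]
27 → extends → [16, 27]
4 → replaces 16 → [4, 27]
22 → replaces 27 → [4, 22]
6 → replaces 22 → [4, 6]
23 → extends → [4, 6, 23]
14 → replaces 23 → [4, 6, 14]
13 → replaces 14 → [4, 6, 13]
12 → replaces 13 → [4, 6, 12]
13 → extends → [4, 6, 12, 13]
Length 4; one witness is 4, 6, 12, 13.

4, 6, 12, 13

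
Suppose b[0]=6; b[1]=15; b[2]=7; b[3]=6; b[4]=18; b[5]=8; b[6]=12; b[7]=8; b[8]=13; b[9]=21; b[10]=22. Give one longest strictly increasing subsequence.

6, 7, 8, 12, 13, 21, 22

Patience tails give the LIS length; then backtrack through the dp parents:
6 → extends → [6]
15 → extends → [6, 15]
7 → replaces 15 → [6, 7]
6 → already a tail → [6, 7]
18 → extends → [6, 7, 18]
8 → replaces 18 → [6, 7, 8]
12 → extends → [6, 7, 8, 12]
8 → already a tail → [6, 7, 8, 12]
13 → extends → [6, 7, 8, 12, 13]
21 → extends → [6, 7, 8, 12, 13, 21]
22 → extends → [6, 7, 8, 12, 13, 21, 22]
Length 7; one witness is 6, 7, 8, 12, 13, 21, 22.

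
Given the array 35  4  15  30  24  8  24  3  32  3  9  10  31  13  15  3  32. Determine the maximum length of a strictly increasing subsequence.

Let dp[i] be the length of the longest such subsequence ending at index i:
i:      1  2  3  4  5  6  7  8  9 10 11 12 13 14 15 16 17
a[i]:  35  4 15 30 24  8 24  3 32  3  9 10 31 13 15  3 32
dp:     1  1  2  3  3  2  3  1  4  1  3  4  5  5  6  1  7
Maximum dp value is 7.

7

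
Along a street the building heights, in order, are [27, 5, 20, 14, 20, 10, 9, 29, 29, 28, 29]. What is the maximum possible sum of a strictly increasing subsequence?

Let S[i] be the best sum of a strictly increasing subsequence ending at i:
i:      1  2  3  4  5  6  7  8  9 10 11
a[i]:  27  5 20 14 20 10  9 29 29 28 29
S:     27  5 25 19 39 15 14 68 68 67 96
Maximum is 96 (e.g. 5 + 14 + 20 + 28 + 29).

96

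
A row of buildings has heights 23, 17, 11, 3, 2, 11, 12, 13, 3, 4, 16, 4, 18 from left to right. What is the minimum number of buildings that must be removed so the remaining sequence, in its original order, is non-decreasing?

7

Fewest deletions = n − (longest non-decreasing subsequence).
i:      1  2  3  4  5  6  7  8  9 10 11 12 13
a[i]:  23 17 11  3  2 11 12 13  3  4 16  4 18
dp:     1  1  1  1  1  2  3  4  2  3  5  4  6
max dp = 6, so deletions = 13 − 6 = 7.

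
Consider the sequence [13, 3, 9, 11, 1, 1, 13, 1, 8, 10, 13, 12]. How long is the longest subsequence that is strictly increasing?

Let dp[i] be the length of the longest such subsequence ending at index i:
i:      1  2  3  4  5  6  7  8  9 10 11 12
a[i]:  13  3  9 11  1  1 13  1  8 10 13 12
dp:     1  1  2  3  1  1  4  1  2  3  4  4
Maximum dp value is 4.

4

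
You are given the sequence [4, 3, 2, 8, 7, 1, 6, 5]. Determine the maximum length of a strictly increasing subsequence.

2

Track the smallest tail for each achievable length (strict):
4 → extends → [4]
3 → replaces 4 → [3]
2 → replaces 3 → [2]
8 → extends → [2, 8]
7 → replaces 8 → [2, 7]
1 → replaces 2 → [1, 7]
6 → replaces 7 → [1, 6]
5 → replaces 6 → [1, 5]
Two tails, so the longest strictly increasing subsequence has length 2 (e.g. 4, 8).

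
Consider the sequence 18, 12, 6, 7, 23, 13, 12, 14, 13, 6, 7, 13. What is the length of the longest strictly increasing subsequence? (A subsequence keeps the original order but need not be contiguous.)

4

Let dp[i] be the length of the longest such subsequence ending at index i:
i:      1  2  3  4  5  6  7  8  9 10 11 12
a[i]:  18 12  6  7 23 13 12 14 13  6  7 13
dp:     1  1  1  2  3  3  3  4  4  1  2  4
Maximum dp value is 4.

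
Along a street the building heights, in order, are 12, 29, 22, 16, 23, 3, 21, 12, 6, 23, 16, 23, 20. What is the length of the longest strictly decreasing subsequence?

5

Negate each value so 'decreasing' becomes 'increasing', then run patience tails on the negated sequence:
-12 → extends → [-12]
-29 → replaces -12 → [-29]
-22 → extends → [-29, -22]
-16 → extends → [-29, -22, -16]
-23 → replaces -22 → [-29, -23, -16]
-3 → extends → [-29, -23, -16, -3]
-21 → replaces -16 → [-29, -23, -21, -3]
-12 → replaces -3 → [-29, -23, -21, -12]
-6 → extends → [-29, -23, -21, -12, -6]
-23 → already a tail → [-29, -23, -21, -12, -6]
-16 → replaces -12 → [-29, -23, -21, -16, -6]
-23 → already a tail → [-29, -23, -21, -16, -6]
-20 → replaces -16 → [-29, -23, -21, -20, -6]
Five tails, so the longest strictly decreasing subsequence of the original has length 5.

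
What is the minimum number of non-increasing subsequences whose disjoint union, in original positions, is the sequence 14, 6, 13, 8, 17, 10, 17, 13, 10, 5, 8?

The minimum number of non-increasing subsequences covering a sequence equals the length of its longest strictly increasing subsequence.
LIS length is 4 (e.g. 6, 8, 10, 17), so 4 piles are needed.

4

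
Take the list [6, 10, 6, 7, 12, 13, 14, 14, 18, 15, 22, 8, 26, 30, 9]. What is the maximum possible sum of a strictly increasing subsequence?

151

Let S[i] be the best sum of a strictly increasing subsequence ending at i:
i:       1   2   3   4   5   6   7   8   9  10  11  12  13  14  15
a[i]:    6  10   6   7  12  13  14  14  18  15  22   8  26  30   9
S:       6  16   6  13  28  41  55  55  73  70  95  21 121 151  30
Maximum is 151 (e.g. 6 + 10 + 12 + 13 + 14 + 18 + 22 + 26 + 30).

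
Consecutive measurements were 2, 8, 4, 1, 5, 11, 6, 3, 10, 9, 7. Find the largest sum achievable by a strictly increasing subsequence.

Let S[i] be the best sum of a strictly increasing subsequence ending at i:
i:      1  2  3  4  5  6  7  8  9 10 11
a[i]:   2  8  4  1  5 11  6  3 10  9  7
S:      2 10  6  1 11 22 17  5 27 26 24
Maximum is 27 (e.g. 2 + 4 + 5 + 6 + 10).

27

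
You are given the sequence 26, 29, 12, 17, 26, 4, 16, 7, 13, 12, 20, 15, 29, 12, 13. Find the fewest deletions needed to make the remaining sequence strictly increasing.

Fewest deletions = n − (longest strictly increasing subsequence).
i:      1  2  3  4  5  6  7  8  9 10 11 12 13 14 15
a[i]:  26 29 12 17 26  4 16  7 13 12 20 15 29 12 13
dp:     1  2  1  2  3  1  2  2  3  3  4  4  5  3  4
max dp = 5, so deletions = 15 − 5 = 10.

10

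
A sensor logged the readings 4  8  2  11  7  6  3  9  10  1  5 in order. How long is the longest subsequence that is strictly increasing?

4

Let dp[i] be the length of the longest such subsequence ending at index i:
i:      1  2  3  4  5  6  7  8  9 10 11
a[i]:   4  8  2 11  7  6  3  9 10  1  5
dp:     1  2  1  3  2  2  2  3  4  1  3
Maximum dp value is 4.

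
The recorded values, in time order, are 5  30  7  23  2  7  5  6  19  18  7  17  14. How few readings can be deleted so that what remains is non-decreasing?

8

Fewest deletions = n − (longest non-decreasing subsequence).
Patience tails:
5 → extends → [5]
30 → extends → [5, 30]
7 → replaces 30 → [5, 7]
23 → extends → [5, 7, 23]
2 → replaces 5 → [2, 7, 23]
7 → replaces 23 → [2, 7, 7]
5 → replaces 7 → [2, 5, 7]
6 → replaces 7 → [2, 5, 6]
19 → extends → [2, 5, 6, 19]
18 → replaces 19 → [2, 5, 6, 18]
7 → replaces 18 → [2, 5, 6, 7]
17 → extends → [2, 5, 6, 7, 17]
14 → replaces 17 → [2, 5, 6, 7, 14]
Longest non-decreasing subsequence has length 5, so deletions = 13 − 5 = 8.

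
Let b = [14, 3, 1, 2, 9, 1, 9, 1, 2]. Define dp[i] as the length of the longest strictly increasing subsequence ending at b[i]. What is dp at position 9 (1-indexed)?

2

dp[i] = 1 + max{dp[j] : j<i, b[j]<b[i]} (or 1 if no such j):
i:      1  2  3  4  5  6  7  8  9
b[i]:  14  3  1  2  9  1  9  1  2
dp:     1  1  1  2  3  1  3  1  2
At index 9 the value is 2.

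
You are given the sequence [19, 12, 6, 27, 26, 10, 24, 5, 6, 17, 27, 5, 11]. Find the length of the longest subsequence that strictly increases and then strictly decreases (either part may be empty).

inc[i] = longest strictly increasing subsequence ending at i; dec[i] = longest strictly decreasing subsequence starting at i:
i:      1  2  3  4  5  6  7  8  9 10 11 12 13
a[i]:  19 12  6 27 26 10 24  5  6 17 27  5 11
inc:    1  1  1  2  2  2  3  1  2  3  4  1  3
dec:    5  4  2  5  4  3  3  1  2  2  2  1  1
Best peak at i=4 (value 27): inc=2, dec=5, length 2+5−1 = 6.

6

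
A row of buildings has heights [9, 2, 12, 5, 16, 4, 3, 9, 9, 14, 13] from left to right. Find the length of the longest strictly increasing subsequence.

4

Let dp[i] be the length of the longest such subsequence ending at index i:
i:      1  2  3  4  5  6  7  8  9 10 11
a[i]:   9  2 12  5 16  4  3  9  9 14 13
dp:     1  1  2  2  3  2  2  3  3  4  4
Maximum dp value is 4.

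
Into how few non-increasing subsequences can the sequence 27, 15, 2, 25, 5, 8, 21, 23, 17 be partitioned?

5

The minimum number of non-increasing subsequences covering a sequence equals the length of its longest strictly increasing subsequence.
LIS length is 5 (e.g. 2, 5, 8, 21, 23), so 5 piles are needed.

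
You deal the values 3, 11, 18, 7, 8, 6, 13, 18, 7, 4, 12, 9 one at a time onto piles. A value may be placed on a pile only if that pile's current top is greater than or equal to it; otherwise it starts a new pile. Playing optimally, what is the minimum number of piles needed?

5

Place each on the leftmost legal pile:
3 → new pile 1 (tops now [3])
11 → new pile 2 (tops now [3, 11])
18 → new pile 3 (tops now [3, 11, 18])
7 → pile 2 (tops now [3, 7, 18])
8 → pile 3 (tops now [3, 7, 8])
6 → pile 2 (tops now [3, 6, 8])
13 → new pile 4 (tops now [3, 6, 8, 13])
18 → new pile 5 (tops now [3, 6, 8, 13, 18])
7 → pile 3 (tops now [3, 6, 7, 13, 18])
4 → pile 2 (tops now [3, 4, 7, 13, 18])
12 → pile 4 (tops now [3, 4, 7, 12, 18])
9 → pile 4 (tops now [3, 4, 7, 9, 18])
Five piles.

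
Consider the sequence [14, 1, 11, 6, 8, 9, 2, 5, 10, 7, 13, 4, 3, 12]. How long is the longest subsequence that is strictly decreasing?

6

Let dp[i] be the longest strictly decreasing subsequence ending at i:
i:      1  2  3  4  5  6  7  8  9 10 11 12 13 14
a[i]:  14  1 11  6  8  9  2  5 10  7 13  4  3 12
dp:     1  2  2  3  3  3  4  4  3  4  2  5  6  3
Maximum is 6.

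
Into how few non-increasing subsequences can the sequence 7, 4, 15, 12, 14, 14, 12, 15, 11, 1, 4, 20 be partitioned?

The minimum number of non-increasing subsequences covering a sequence equals the length of its longest strictly increasing subsequence.
LIS length is 5 (e.g. 7, 12, 14, 15, 20), so 5 piles are needed.

5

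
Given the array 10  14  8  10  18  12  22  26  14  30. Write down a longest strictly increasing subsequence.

Patience tails give the LIS length; then backtrack through the dp parents:
10 → extends → [10]
14 → extends → [10, 14]
8 → replaces 10 → [8, 14]
10 → replaces 14 → [8, 10]
18 → extends → [8, 10, 18]
12 → replaces 18 → [8, 10, 12]
22 → extends → [8, 10, 12, 22]
26 → extends → [8, 10, 12, 22, 26]
14 → replaces 22 → [8, 10, 12, 14, 26]
30 → extends → [8, 10, 12, 14, 26, 30]
Length 6; one witness is 10, 14, 18, 22, 26, 30.

10, 14, 18, 22, 26, 30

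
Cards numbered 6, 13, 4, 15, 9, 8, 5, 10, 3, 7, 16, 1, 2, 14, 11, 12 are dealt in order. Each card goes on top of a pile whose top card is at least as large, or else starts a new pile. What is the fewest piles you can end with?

5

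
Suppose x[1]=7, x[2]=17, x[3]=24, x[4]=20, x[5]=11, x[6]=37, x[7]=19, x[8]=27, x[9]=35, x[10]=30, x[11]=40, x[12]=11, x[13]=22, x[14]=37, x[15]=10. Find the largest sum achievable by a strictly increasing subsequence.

150

Let S[i] be the best sum of a strictly increasing subsequence ending at i:
i:       1   2   3   4   5   6   7   8   9  10  11  12  13  14  15
x[i]:    7  17  24  20  11  37  19  27  35  30  40  11  22  37  10
S:       7  24  48  44  18  85  43  75 110 105 150  18  66 147  17
Maximum is 150 (e.g. 7 + 17 + 24 + 27 + 35 + 40).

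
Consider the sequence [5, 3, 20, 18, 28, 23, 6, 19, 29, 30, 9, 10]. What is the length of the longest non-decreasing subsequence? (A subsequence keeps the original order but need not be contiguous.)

5

Track the smallest tail for each achievable length (allowing ties):
5 → extends → [5]
3 → replaces 5 → [3]
20 → extends → [3, 20]
18 → replaces 20 → [3, 18]
28 → extends → [3, 18, 28]
23 → replaces 28 → [3, 18, 23]
6 → replaces 18 → [3, 6, 23]
19 → replaces 23 → [3, 6, 19]
29 → extends → [3, 6, 19, 29]
30 → extends → [3, 6, 19, 29, 30]
9 → replaces 19 → [3, 6, 9, 29, 30]
10 → replaces 29 → [3, 6, 9, 10, 30]
Five tails, so the longest non-decreasing subsequence has length 5 (e.g. 5, 20, 28, 29, 30).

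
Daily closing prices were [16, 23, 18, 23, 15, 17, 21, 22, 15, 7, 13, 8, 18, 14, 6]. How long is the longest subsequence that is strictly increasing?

4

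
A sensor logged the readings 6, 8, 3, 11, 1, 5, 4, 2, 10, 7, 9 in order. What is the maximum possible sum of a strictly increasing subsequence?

Let S[i] be the best sum of a strictly increasing subsequence ending at i:
i:      1  2  3  4  5  6  7  8  9 10 11
a[i]:   6  8  3 11  1  5  4  2 10  7  9
S:      6 14  3 25  1  8  7  3 24 15 24
Maximum is 25 (e.g. 6 + 8 + 11).

25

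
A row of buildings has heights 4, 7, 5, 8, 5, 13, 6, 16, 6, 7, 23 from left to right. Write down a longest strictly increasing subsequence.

Patience tails give the LIS length; then backtrack through the dp parents:
4 → extends → [4]
7 → extends → [4, 7]
5 → replaces 7 → [4, 5]
8 → extends → [4, 5, 8]
5 → already a tail → [4, 5, 8]
13 → extends → [4, 5, 8, 13]
6 → replaces 8 → [4, 5, 6, 13]
16 → extends → [4, 5, 6, 13, 16]
6 → already a tail → [4, 5, 6, 13, 16]
7 → replaces 13 → [4, 5, 6, 7, 16]
23 → extends → [4, 5, 6, 7, 16, 23]
Length 6; one witness is 4, 7, 8, 13, 16, 23.

4, 7, 8, 13, 16, 23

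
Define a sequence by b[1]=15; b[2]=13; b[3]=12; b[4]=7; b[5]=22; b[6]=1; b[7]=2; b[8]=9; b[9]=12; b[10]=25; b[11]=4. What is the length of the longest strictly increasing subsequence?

Let dp[i] be the length of the longest such subsequence ending at index i:
i:      1  2  3  4  5  6  7  8  9 10 11
b[i]:  15 13 12  7 22  1  2  9 12 25  4
dp:     1  1  1  1  2  1  2  3  4  5  3
Maximum dp value is 5.

5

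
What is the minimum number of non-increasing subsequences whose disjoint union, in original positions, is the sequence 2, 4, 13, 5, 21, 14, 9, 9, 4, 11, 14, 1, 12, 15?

7

The minimum number of non-increasing subsequences covering a sequence equals the length of its longest strictly increasing subsequence.
LIS length is 7 (e.g. 2, 4, 5, 9, 11, 14, 15), so 7 piles are needed.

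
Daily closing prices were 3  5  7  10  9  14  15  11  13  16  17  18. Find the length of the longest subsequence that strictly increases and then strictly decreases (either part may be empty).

inc[i] = longest strictly increasing subsequence ending at i; dec[i] = longest strictly decreasing subsequence starting at i:
i:      1  2  3  4  5  6  7  8  9 10 11 12
a[i]:   3  5  7 10  9 14 15 11 13 16 17 18
inc:    1  2  3  4  4  5  6  5  6  7  8  9
dec:    1  1  1  2  1  2  2  1  1  1  1  1
Best peak at i=12 (value 18): inc=9, dec=1, length 9+1−1 = 9.

9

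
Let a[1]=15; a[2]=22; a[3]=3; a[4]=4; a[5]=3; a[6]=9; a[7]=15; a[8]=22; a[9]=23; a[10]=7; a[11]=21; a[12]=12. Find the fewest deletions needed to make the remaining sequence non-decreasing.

Fewest deletions = n − (longest non-decreasing subsequence).
i:      1  2  3  4  5  6  7  8  9 10 11 12
a[i]:  15 22  3  4  3  9 15 22 23  7 21 12
dp:     1  2  1  2  2  3  4  5  6  3  5  4
max dp = 6, so deletions = 12 − 6 = 6.

6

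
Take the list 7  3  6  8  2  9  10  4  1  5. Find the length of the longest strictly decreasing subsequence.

Negate each value so 'decreasing' becomes 'increasing', then run patience tails on the negated sequence:
-7 → extends → [-7]
-3 → extends → [-7, -3]
-6 → replaces -3 → [-7, -6]
-8 → replaces -7 → [-8, -6]
-2 → extends → [-8, -6, -2]
-9 → replaces -8 → [-9, -6, -2]
-10 → replaces -9 → [-10, -6, -2]
-4 → replaces -2 → [-10, -6, -4]
-1 → extends → [-10, -6, -4, -1]
-5 → replaces -4 → [-10, -6, -5, -1]
Four tails, so the longest strictly decreasing subsequence of the original has length 4.

4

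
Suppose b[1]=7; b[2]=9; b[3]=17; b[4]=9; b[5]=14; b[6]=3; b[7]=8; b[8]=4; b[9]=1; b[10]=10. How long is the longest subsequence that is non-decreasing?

4

Let dp[i] be the length of the longest such subsequence ending at index i:
i:      1  2  3  4  5  6  7  8  9 10
b[i]:   7  9 17  9 14  3  8  4  1 10
dp:     1  2  3  3  4  1  2  2  1  4
Maximum dp value is 4.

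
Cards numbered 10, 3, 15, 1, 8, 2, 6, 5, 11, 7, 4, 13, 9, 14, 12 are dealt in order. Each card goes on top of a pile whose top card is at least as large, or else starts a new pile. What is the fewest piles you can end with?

Place each on the leftmost legal pile:
10 → new pile 1 (tops now [10])
3 → pile 1 (tops now [3])
15 → new pile 2 (tops now [3, 15])
1 → pile 1 (tops now [1, 15])
8 → pile 2 (tops now [1, 8])
2 → pile 2 (tops now [1, 2])
6 → new pile 3 (tops now [1, 2, 6])
5 → pile 3 (tops now [1, 2, 5])
11 → new pile 4 (tops now [1, 2, 5, 11])
7 → pile 4 (tops now [1, 2, 5, 7])
4 → pile 3 (tops now [1, 2, 4, 7])
13 → new pile 5 (tops now [1, 2, 4, 7, 13])
9 → pile 5 (tops now [1, 2, 4, 7, 9])
14 → new pile 6 (tops now [1, 2, 4, 7, 9, 14])
12 → pile 6 (tops now [1, 2, 4, 7, 9, 12])
Six piles.

6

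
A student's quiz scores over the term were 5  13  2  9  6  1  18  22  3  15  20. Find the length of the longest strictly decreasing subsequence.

4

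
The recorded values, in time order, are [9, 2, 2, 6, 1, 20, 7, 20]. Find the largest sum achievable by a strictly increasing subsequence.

35

Let S[i] be the best sum of a strictly increasing subsequence ending at i:
i:      1  2  3  4  5  6  7  8
a[i]:   9  2  2  6  1 20  7 20
S:      9  2  2  8  1 29 15 35
Maximum is 35 (e.g. 2 + 6 + 7 + 20).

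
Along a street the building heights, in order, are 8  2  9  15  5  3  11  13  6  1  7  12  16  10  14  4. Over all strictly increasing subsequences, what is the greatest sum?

57

Let S[i] be the best sum of a strictly increasing subsequence ending at i:
i:      1  2  3  4  5  6  7  8  9 10 11 12 13 14 15 16
a[i]:   8  2  9 15  5  3 11 13  6  1  7 12 16 10 14  4
S:      8  2 17 32  7  5 28 41 13  1 20 40 57 30 55  9
Maximum is 57 (e.g. 8 + 9 + 11 + 13 + 16).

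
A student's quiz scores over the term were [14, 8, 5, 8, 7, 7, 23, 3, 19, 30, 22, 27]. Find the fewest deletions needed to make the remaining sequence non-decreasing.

Fewest deletions = n − (longest non-decreasing subsequence).
Patience tails:
14 → extends → [14]
8 → replaces 14 → [8]
5 → replaces 8 → [5]
8 → extends → [5, 8]
7 → replaces 8 → [5, 7]
7 → extends → [5, 7, 7]
23 → extends → [5, 7, 7, 23]
3 → replaces 5 → [3, 7, 7, 23]
19 → replaces 23 → [3, 7, 7, 19]
30 → extends → [3, 7, 7, 19, 30]
22 → replaces 30 → [3, 7, 7, 19, 22]
27 → extends → [3, 7, 7, 19, 22, 27]
Longest non-decreasing subsequence has length 6, so deletions = 12 − 6 = 6.

6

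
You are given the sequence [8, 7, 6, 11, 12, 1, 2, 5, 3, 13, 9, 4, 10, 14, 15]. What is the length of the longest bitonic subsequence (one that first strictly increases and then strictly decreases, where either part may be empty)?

inc[i] = longest strictly increasing subsequence ending at i; dec[i] = longest strictly decreasing subsequence starting at i:
i:      1  2  3  4  5  6  7  8  9 10 11 12 13 14 15
a[i]:   8  7  6 11 12  1  2  5  3 13  9  4 10 14 15
inc:    1  1  1  2  3  1  2  3  3  4  4  4  5  6  7
dec:    5  4  3  3  3  1  1  2  1  3  2  1  1  1  1
Best peak at i=15 (value 15): inc=7, dec=1, length 7+1−1 = 7.

7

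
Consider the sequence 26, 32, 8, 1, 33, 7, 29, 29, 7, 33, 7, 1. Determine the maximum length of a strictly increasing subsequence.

4

Track the smallest tail for each achievable length (strict):
26 → extends → [26]
32 → extends → [26, 32]
8 → replaces 26 → [8, 32]
1 → replaces 8 → [1, 32]
33 → extends → [1, 32, 33]
7 → replaces 32 → [1, 7, 33]
29 → replaces 33 → [1, 7, 29]
29 → already a tail → [1, 7, 29]
7 → already a tail → [1, 7, 29]
33 → extends → [1, 7, 29, 33]
7 → already a tail → [1, 7, 29, 33]
1 → already a tail → [1, 7, 29, 33]
Four tails, so the longest strictly increasing subsequence has length 4 (e.g. 1, 7, 29, 33).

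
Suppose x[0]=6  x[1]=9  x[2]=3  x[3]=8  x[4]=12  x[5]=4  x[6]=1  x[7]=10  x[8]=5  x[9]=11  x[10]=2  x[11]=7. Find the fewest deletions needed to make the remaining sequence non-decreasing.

Fewest deletions = n − (longest non-decreasing subsequence).
Patience tails:
6 → extends → [6]
9 → extends → [6, 9]
3 → replaces 6 → [3, 9]
8 → replaces 9 → [3, 8]
12 → extends → [3, 8, 12]
4 → replaces 8 → [3, 4, 12]
1 → replaces 3 → [1, 4, 12]
10 → replaces 12 → [1, 4, 10]
5 → replaces 10 → [1, 4, 5]
11 → extends → [1, 4, 5, 11]
2 → replaces 4 → [1, 2, 5, 11]
7 → replaces 11 → [1, 2, 5, 7]
Longest non-decreasing subsequence has length 4, so deletions = 12 − 4 = 8.

8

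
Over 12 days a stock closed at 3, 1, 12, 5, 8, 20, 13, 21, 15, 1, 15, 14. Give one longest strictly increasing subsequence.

3, 5, 8, 20, 21

Patience tails give the LIS length; then backtrack through the dp parents:
3 → extends → [3]
1 → replaces 3 → [1]
12 → extends → [1, 12]
5 → replaces 12 → [1, 5]
8 → extends → [1, 5, 8]
20 → extends → [1, 5, 8, 20]
13 → replaces 20 → [1, 5, 8, 13]
21 → extends → [1, 5, 8, 13, 21]
15 → replaces 21 → [1, 5, 8, 13, 15]
1 → already a tail → [1, 5, 8, 13, 15]
15 → already a tail → [1, 5, 8, 13, 15]
14 → replaces 15 → [1, 5, 8, 13, 14]
Length 5; one witness is 3, 5, 8, 20, 21.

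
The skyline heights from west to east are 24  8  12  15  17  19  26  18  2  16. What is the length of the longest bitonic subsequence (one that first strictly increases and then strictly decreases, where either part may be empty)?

8

inc[i] = longest strictly increasing subsequence ending at i; dec[i] = longest strictly decreasing subsequence starting at i:
i:      1  2  3  4  5  6  7  8  9 10
a[i]:  24  8 12 15 17 19 26 18  2 16
inc:    1  1  2  3  4  5  6  5  1  4
dec:    4  2  2  2  2  3  3  2  1  1
Best peak at i=7 (value 26): inc=6, dec=3, length 6+3−1 = 8.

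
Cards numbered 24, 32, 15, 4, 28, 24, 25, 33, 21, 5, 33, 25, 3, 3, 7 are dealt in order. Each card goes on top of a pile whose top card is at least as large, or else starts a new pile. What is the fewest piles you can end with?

The minimum number of non-increasing subsequences covering a sequence equals the length of its longest strictly increasing subsequence.
LIS length is 4 (e.g. 15, 24, 25, 33), so 4 piles are needed.

4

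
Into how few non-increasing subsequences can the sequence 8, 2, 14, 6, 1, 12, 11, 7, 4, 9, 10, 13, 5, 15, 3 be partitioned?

The minimum number of non-increasing subsequences covering a sequence equals the length of its longest strictly increasing subsequence.
LIS length is 7 (e.g. 2, 6, 7, 9, 10, 13, 15), so 7 piles are needed.

7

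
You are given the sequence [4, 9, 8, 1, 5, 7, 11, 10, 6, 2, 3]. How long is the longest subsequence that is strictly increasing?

4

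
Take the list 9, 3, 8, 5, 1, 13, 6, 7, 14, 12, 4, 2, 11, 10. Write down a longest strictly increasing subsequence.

Patience tails give the LIS length; then backtrack through the dp parents:
9 → extends → [9]
3 → replaces 9 → [3]
8 → extends → [3, 8]
5 → replaces 8 → [3, 5]
1 → replaces 3 → [1, 5]
13 → extends → [1, 5, 13]
6 → replaces 13 → [1, 5, 6]
7 → extends → [1, 5, 6, 7]
14 → extends → [1, 5, 6, 7, 14]
12 → replaces 14 → [1, 5, 6, 7, 12]
4 → replaces 5 → [1, 4, 6, 7, 12]
2 → replaces 4 → [1, 2, 6, 7, 12]
11 → replaces 12 → [1, 2, 6, 7, 11]
10 → replaces 11 → [1, 2, 6, 7, 10]
Length 5; one witness is 3, 5, 6, 7, 14.

3, 5, 6, 7, 14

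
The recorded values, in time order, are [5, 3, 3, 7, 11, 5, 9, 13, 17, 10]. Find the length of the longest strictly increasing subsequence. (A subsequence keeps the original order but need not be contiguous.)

Let dp[i] be the length of the longest such subsequence ending at index i:
i:      1  2  3  4  5  6  7  8  9 10
a[i]:   5  3  3  7 11  5  9 13 17 10
dp:     1  1  1  2  3  2  3  4  5  4
Maximum dp value is 5.

5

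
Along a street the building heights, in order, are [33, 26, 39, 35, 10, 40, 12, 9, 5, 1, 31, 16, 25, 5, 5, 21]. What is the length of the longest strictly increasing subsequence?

Let dp[i] be the length of the longest such subsequence ending at index i:
i:      1  2  3  4  5  6  7  8  9 10 11 12 13 14 15 16
a[i]:  33 26 39 35 10 40 12  9  5  1 31 16 25  5  5 21
dp:     1  1  2  2  1  3  2  1  1  1  3  3  4  2  2  4
Maximum dp value is 4.

4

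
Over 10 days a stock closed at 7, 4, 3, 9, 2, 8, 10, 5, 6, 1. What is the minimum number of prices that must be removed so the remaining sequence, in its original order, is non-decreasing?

7

Fewest deletions = n − (longest non-decreasing subsequence).
Patience tails:
7 → extends → [7]
4 → replaces 7 → [4]
3 → replaces 4 → [3]
9 → extends → [3, 9]
2 → replaces 3 → [2, 9]
8 → replaces 9 → [2, 8]
10 → extends → [2, 8, 10]
5 → replaces 8 → [2, 5, 10]
6 → replaces 10 → [2, 5, 6]
1 → replaces 2 → [1, 5, 6]
Longest non-decreasing subsequence has length 3, so deletions = 10 − 3 = 7.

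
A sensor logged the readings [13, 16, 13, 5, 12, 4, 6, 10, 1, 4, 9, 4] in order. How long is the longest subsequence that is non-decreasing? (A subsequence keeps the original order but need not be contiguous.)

3

Track the smallest tail for each achievable length (allowing ties):
13 → extends → [13]
16 → extends → [13, 16]
13 → replaces 16 → [13, 13]
5 → replaces 13 → [5, 13]
12 → replaces 13 → [5, 12]
4 → replaces 5 → [4, 12]
6 → replaces 12 → [4, 6]
10 → extends → [4, 6, 10]
1 → replaces 4 → [1, 6, 10]
4 → replaces 6 → [1, 4, 10]
9 → replaces 10 → [1, 4, 9]
4 → replaces 9 → [1, 4, 4]
Three tails, so the longest non-decreasing subsequence has length 3 (e.g. 5, 6, 10).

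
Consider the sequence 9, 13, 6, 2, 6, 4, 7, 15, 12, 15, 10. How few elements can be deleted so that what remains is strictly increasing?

6

Fewest deletions = n − (longest strictly increasing subsequence).
i:      1  2  3  4  5  6  7  8  9 10 11
a[i]:   9 13  6  2  6  4  7 15 12 15 10
dp:     1  2  1  1  2  2  3  4  4  5  4
max dp = 5, so deletions = 11 − 5 = 6.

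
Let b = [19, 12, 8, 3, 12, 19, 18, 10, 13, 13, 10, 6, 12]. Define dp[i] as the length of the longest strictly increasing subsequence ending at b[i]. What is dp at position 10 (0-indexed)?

2

dp[i] = 1 + max{dp[j] : j<i, b[j]<b[i]} (or 1 if no such j):
i:      0  1  2  3  4  5  6  7  8  9 10 11 12
b[i]:  19 12  8  3 12 19 18 10 13 13 10  6 12
dp:     1  1  1  1  2  3  3  2  3  3  2  2  3
At index 10 the value is 2.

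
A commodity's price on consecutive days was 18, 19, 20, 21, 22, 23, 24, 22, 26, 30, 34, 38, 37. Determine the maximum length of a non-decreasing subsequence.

Let dp[i] be the length of the longest such subsequence ending at index i:
i:      1  2  3  4  5  6  7  8  9 10 11 12 13
a[i]:  18 19 20 21 22 23 24 22 26 30 34 38 37
dp:     1  2  3  4  5  6  7  6  8  9 10 11 11
Maximum dp value is 11.

11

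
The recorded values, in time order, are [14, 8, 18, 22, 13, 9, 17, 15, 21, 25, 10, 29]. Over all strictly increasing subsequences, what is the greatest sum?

Let S[i] be the best sum of a strictly increasing subsequence ending at i:
i:       1   2   3   4   5   6   7   8   9  10  11  12
a[i]:   14   8  18  22  13   9  17  15  21  25  10  29
S:      14   8  32  54  21  17  38  36  59  84  27 113
Maximum is 113 (e.g. 8 + 13 + 17 + 21 + 25 + 29).

113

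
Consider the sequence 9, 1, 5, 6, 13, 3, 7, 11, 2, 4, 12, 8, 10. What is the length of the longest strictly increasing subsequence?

6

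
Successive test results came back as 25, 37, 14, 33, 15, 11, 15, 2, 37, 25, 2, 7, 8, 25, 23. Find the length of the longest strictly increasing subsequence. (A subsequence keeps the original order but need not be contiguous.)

Let dp[i] be the length of the longest such subsequence ending at index i:
i:      1  2  3  4  5  6  7  8  9 10 11 12 13 14 15
a[i]:  25 37 14 33 15 11 15  2 37 25  2  7  8 25 23
dp:     1  2  1  2  2  1  2  1  3  3  1  2  3  4  4
Maximum dp value is 4.

4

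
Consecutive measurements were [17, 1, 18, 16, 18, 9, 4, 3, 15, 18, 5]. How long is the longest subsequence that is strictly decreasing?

5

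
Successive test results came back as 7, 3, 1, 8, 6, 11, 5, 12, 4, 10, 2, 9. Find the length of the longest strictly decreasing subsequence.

5

Negate each value so 'decreasing' becomes 'increasing', then run patience tails on the negated sequence:
-7 → extends → [-7]
-3 → extends → [-7, -3]
-1 → extends → [-7, -3, -1]
-8 → replaces -7 → [-8, -3, -1]
-6 → replaces -3 → [-8, -6, -1]
-11 → replaces -8 → [-11, -6, -1]
-5 → replaces -1 → [-11, -6, -5]
-12 → replaces -11 → [-12, -6, -5]
-4 → extends → [-12, -6, -5, -4]
-10 → replaces -6 → [-12, -10, -5, -4]
-2 → extends → [-12, -10, -5, -4, -2]
-9 → replaces -5 → [-12, -10, -9, -4, -2]
Five tails, so the longest strictly decreasing subsequence of the original has length 5.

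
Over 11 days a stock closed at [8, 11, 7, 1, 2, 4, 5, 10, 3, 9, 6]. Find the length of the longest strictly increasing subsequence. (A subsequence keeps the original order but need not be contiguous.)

Track the smallest tail for each achievable length (strict):
8 → extends → [8]
11 → extends → [8, 11]
7 → replaces 8 → [7, 11]
1 → replaces 7 → [1, 11]
2 → replaces 11 → [1, 2]
4 → extends → [1, 2, 4]
5 → extends → [1, 2, 4, 5]
10 → extends → [1, 2, 4, 5, 10]
3 → replaces 4 → [1, 2, 3, 5, 10]
9 → replaces 10 → [1, 2, 3, 5, 9]
6 → replaces 9 → [1, 2, 3, 5, 6]
Five tails, so the longest strictly increasing subsequence has length 5 (e.g. 1, 2, 4, 5, 10).

5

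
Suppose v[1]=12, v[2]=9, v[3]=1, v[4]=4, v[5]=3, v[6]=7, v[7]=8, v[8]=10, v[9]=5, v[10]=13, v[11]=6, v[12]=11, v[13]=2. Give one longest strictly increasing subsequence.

1, 4, 7, 8, 10, 13

Patience tails give the LIS length; then backtrack through the dp parents:
12 → extends → [12]
9 → replaces 12 → [9]
1 → replaces 9 → [1]
4 → extends → [1, 4]
3 → replaces 4 → [1, 3]
7 → extends → [1, 3, 7]
8 → extends → [1, 3, 7, 8]
10 → extends → [1, 3, 7, 8, 10]
5 → replaces 7 → [1, 3, 5, 8, 10]
13 → extends → [1, 3, 5, 8, 10, 13]
6 → replaces 8 → [1, 3, 5, 6, 10, 13]
11 → replaces 13 → [1, 3, 5, 6, 10, 11]
2 → replaces 3 → [1, 2, 5, 6, 10, 11]
Length 6; one witness is 1, 4, 7, 8, 10, 13.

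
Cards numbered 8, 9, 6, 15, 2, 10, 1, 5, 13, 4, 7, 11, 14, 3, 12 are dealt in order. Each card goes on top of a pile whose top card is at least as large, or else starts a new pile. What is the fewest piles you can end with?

Place each on the leftmost legal pile:
8 → new pile 1 (tops now [8])
9 → new pile 2 (tops now [8, 9])
6 → pile 1 (tops now [6, 9])
15 → new pile 3 (tops now [6, 9, 15])
2 → pile 1 (tops now [2, 9, 15])
10 → pile 3 (tops now [2, 9, 10])
1 → pile 1 (tops now [1, 9, 10])
5 → pile 2 (tops now [1, 5, 10])
13 → new pile 4 (tops now [1, 5, 10, 13])
4 → pile 2 (tops now [1, 4, 10, 13])
7 → pile 3 (tops now [1, 4, 7, 13])
11 → pile 4 (tops now [1, 4, 7, 11])
14 → new pile 5 (tops now [1, 4, 7, 11, 14])
3 → pile 2 (tops now [1, 3, 7, 11, 14])
12 → pile 5 (tops now [1, 3, 7, 11, 12])
Five piles.

5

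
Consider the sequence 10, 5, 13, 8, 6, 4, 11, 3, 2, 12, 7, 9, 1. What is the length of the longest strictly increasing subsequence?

4

Track the smallest tail for each achievable length (strict):
10 → extends → [10]
5 → replaces 10 → [5]
13 → extends → [5, 13]
8 → replaces 13 → [5, 8]
6 → replaces 8 → [5, 6]
4 → replaces 5 → [4, 6]
11 → extends → [4, 6, 11]
3 → replaces 4 → [3, 6, 11]
2 → replaces 3 → [2, 6, 11]
12 → extends → [2, 6, 11, 12]
7 → replaces 11 → [2, 6, 7, 12]
9 → replaces 12 → [2, 6, 7, 9]
1 → replaces 2 → [1, 6, 7, 9]
Four tails, so the longest strictly increasing subsequence has length 4 (e.g. 5, 8, 11, 12).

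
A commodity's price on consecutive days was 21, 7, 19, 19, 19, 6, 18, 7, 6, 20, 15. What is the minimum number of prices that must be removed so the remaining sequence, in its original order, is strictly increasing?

8

Fewest deletions = n − (longest strictly increasing subsequence).
Patience tails:
21 → extends → [21]
7 → replaces 21 → [7]
19 → extends → [7, 19]
19 → already a tail → [7, 19]
19 → already a tail → [7, 19]
6 → replaces 7 → [6, 19]
18 → replaces 19 → [6, 18]
7 → replaces 18 → [6, 7]
6 → already a tail → [6, 7]
20 → extends → [6, 7, 20]
15 → replaces 20 → [6, 7, 15]
Longest strictly increasing subsequence has length 3, so deletions = 11 − 3 = 8.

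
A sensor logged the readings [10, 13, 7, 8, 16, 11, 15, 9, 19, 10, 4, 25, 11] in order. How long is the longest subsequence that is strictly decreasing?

Negate each value so 'decreasing' becomes 'increasing', then run patience tails on the negated sequence:
-10 → extends → [-10]
-13 → replaces -10 → [-13]
-7 → extends → [-13, -7]
-8 → replaces -7 → [-13, -8]
-16 → replaces -13 → [-16, -8]
-11 → replaces -8 → [-16, -11]
-15 → replaces -11 → [-16, -15]
-9 → extends → [-16, -15, -9]
-19 → replaces -16 → [-19, -15, -9]
-10 → replaces -9 → [-19, -15, -10]
-4 → extends → [-19, -15, -10, -4]
-25 → replaces -19 → [-25, -15, -10, -4]
-11 → replaces -10 → [-25, -15, -11, -4]
Four tails, so the longest strictly decreasing subsequence of the original has length 4.

4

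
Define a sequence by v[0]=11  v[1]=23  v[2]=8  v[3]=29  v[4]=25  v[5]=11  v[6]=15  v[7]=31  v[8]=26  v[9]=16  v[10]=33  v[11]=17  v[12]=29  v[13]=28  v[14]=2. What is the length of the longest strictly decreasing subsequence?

Negate each value so 'decreasing' becomes 'increasing', then run patience tails on the negated sequence:
-11 → extends → [-11]
-23 → replaces -11 → [-23]
-8 → extends → [-23, -8]
-29 → replaces -23 → [-29, -8]
-25 → replaces -8 → [-29, -25]
-11 → extends → [-29, -25, -11]
-15 → replaces -11 → [-29, -25, -15]
-31 → replaces -29 → [-31, -25, -15]
-26 → replaces -25 → [-31, -26, -15]
-16 → replaces -15 → [-31, -26, -16]
-33 → replaces -31 → [-33, -26, -16]
-17 → replaces -16 → [-33, -26, -17]
-29 → replaces -26 → [-33, -29, -17]
-28 → replaces -17 → [-33, -29, -28]
-2 → extends → [-33, -29, -28, -2]
Four tails, so the longest strictly decreasing subsequence of the original has length 4.

4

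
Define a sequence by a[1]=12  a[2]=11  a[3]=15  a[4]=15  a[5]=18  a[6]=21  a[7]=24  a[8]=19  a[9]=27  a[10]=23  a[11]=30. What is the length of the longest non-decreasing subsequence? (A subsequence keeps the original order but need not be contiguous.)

Track the smallest tail for each achievable length (allowing ties):
12 → extends → [12]
11 → replaces 12 → [11]
15 → extends → [11, 15]
15 → extends → [11, 15, 15]
18 → extends → [11, 15, 15, 18]
21 → extends → [11, 15, 15, 18, 21]
24 → extends → [11, 15, 15, 18, 21, 24]
19 → replaces 21 → [11, 15, 15, 18, 19, 24]
27 → extends → [11, 15, 15, 18, 19, 24, 27]
23 → replaces 24 → [11, 15, 15, 18, 19, 23, 27]
30 → extends → [11, 15, 15, 18, 19, 23, 27, 30]
Eight tails, so the longest non-decreasing subsequence has length 8 (e.g. 12, 15, 15, 18, 21, 24, 27, 30).

8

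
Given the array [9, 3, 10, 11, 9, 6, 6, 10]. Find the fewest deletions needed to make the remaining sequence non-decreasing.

Fewest deletions = n − (longest non-decreasing subsequence).
Patience tails:
9 → extends → [9]
3 → replaces 9 → [3]
10 → extends → [3, 10]
11 → extends → [3, 10, 11]
9 → replaces 10 → [3, 9, 11]
6 → replaces 9 → [3, 6, 11]
6 → replaces 11 → [3, 6, 6]
10 → extends → [3, 6, 6, 10]
Longest non-decreasing subsequence has length 4, so deletions = 8 − 4 = 4.

4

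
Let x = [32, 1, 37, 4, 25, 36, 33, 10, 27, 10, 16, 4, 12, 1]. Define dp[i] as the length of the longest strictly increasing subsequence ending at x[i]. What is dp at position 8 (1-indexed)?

dp[i] = 1 + max{dp[j] : j<i, x[j]<x[i]} (or 1 if no such j):
i:      1  2  3  4  5  6  7  8  9 10 11 12 13 14
x[i]:  32  1 37  4 25 36 33 10 27 10 16  4 12  1
dp:     1  1  2  2  3  4  4  3  4  3  4  2  4  1
At index 8 the value is 3.

3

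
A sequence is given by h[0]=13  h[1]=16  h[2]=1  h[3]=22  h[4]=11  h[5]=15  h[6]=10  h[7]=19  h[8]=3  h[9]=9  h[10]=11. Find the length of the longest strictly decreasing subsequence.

4

Negate each value so 'decreasing' becomes 'increasing', then run patience tails on the negated sequence:
-13 → extends → [-13]
-16 → replaces -13 → [-16]
-1 → extends → [-16, -1]
-22 → replaces -16 → [-22, -1]
-11 → replaces -1 → [-22, -11]
-15 → replaces -11 → [-22, -15]
-10 → extends → [-22, -15, -10]
-19 → replaces -15 → [-22, -19, -10]
-3 → extends → [-22, -19, -10, -3]
-9 → replaces -3 → [-22, -19, -10, -9]
-11 → replaces -10 → [-22, -19, -11, -9]
Four tails, so the longest strictly decreasing subsequence of the original has length 4.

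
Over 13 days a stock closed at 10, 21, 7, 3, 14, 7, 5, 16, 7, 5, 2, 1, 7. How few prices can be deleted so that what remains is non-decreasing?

9

Fewest deletions = n − (longest non-decreasing subsequence).
Patience tails:
10 → extends → [10]
21 → extends → [10, 21]
7 → replaces 10 → [7, 21]
3 → replaces 7 → [3, 21]
14 → replaces 21 → [3, 14]
7 → replaces 14 → [3, 7]
5 → replaces 7 → [3, 5]
16 → extends → [3, 5, 16]
7 → replaces 16 → [3, 5, 7]
5 → replaces 7 → [3, 5, 5]
2 → replaces 3 → [2, 5, 5]
1 → replaces 2 → [1, 5, 5]
7 → extends → [1, 5, 5, 7]
Longest non-decreasing subsequence has length 4, so deletions = 13 − 4 = 9.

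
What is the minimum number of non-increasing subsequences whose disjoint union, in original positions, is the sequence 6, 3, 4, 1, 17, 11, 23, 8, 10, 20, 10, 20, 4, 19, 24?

6

Place each on the leftmost legal pile:
6 → new pile 1 (tops now [6])
3 → pile 1 (tops now [3])
4 → new pile 2 (tops now [3, 4])
1 → pile 1 (tops now [1, 4])
17 → new pile 3 (tops now [1, 4, 17])
11 → pile 3 (tops now [1, 4, 11])
23 → new pile 4 (tops now [1, 4, 11, 23])
8 → pile 3 (tops now [1, 4, 8, 23])
10 → pile 4 (tops now [1, 4, 8, 10])
20 → new pile 5 (tops now [1, 4, 8, 10, 20])
10 → pile 4 (tops now [1, 4, 8, 10, 20])
20 → pile 5 (tops now [1, 4, 8, 10, 20])
4 → pile 2 (tops now [1, 4, 8, 10, 20])
19 → pile 5 (tops now [1, 4, 8, 10, 19])
24 → new pile 6 (tops now [1, 4, 8, 10, 19, 24])
Six piles.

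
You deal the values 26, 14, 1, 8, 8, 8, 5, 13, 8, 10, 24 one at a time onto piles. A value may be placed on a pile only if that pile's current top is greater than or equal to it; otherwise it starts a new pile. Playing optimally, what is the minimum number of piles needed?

5

The minimum number of non-increasing subsequences covering a sequence equals the length of its longest strictly increasing subsequence.
LIS length is 5 (e.g. 1, 5, 8, 10, 24), so 5 piles are needed.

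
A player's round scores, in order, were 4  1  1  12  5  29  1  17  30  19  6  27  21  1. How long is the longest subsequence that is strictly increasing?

5

Let dp[i] be the length of the longest such subsequence ending at index i:
i:      1  2  3  4  5  6  7  8  9 10 11 12 13 14
a[i]:   4  1  1 12  5 29  1 17 30 19  6 27 21  1
dp:     1  1  1  2  2  3  1  3  4  4  3  5  5  1
Maximum dp value is 5.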